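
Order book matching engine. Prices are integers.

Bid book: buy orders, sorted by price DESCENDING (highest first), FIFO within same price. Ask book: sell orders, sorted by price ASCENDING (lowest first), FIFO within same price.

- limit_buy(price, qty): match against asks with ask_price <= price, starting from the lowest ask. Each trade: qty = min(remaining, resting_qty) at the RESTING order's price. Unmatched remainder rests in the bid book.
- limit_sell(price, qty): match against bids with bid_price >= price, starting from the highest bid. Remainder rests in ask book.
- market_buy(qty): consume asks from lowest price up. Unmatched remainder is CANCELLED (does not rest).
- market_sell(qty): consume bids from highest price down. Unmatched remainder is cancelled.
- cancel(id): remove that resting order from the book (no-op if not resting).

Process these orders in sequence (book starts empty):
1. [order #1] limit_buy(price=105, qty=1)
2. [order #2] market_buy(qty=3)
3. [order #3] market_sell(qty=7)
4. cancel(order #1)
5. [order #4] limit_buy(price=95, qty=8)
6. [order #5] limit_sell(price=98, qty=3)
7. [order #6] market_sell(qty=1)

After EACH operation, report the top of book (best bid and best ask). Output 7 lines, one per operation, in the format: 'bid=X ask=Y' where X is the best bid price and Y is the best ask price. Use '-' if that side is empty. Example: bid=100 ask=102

After op 1 [order #1] limit_buy(price=105, qty=1): fills=none; bids=[#1:1@105] asks=[-]
After op 2 [order #2] market_buy(qty=3): fills=none; bids=[#1:1@105] asks=[-]
After op 3 [order #3] market_sell(qty=7): fills=#1x#3:1@105; bids=[-] asks=[-]
After op 4 cancel(order #1): fills=none; bids=[-] asks=[-]
After op 5 [order #4] limit_buy(price=95, qty=8): fills=none; bids=[#4:8@95] asks=[-]
After op 6 [order #5] limit_sell(price=98, qty=3): fills=none; bids=[#4:8@95] asks=[#5:3@98]
After op 7 [order #6] market_sell(qty=1): fills=#4x#6:1@95; bids=[#4:7@95] asks=[#5:3@98]

Answer: bid=105 ask=-
bid=105 ask=-
bid=- ask=-
bid=- ask=-
bid=95 ask=-
bid=95 ask=98
bid=95 ask=98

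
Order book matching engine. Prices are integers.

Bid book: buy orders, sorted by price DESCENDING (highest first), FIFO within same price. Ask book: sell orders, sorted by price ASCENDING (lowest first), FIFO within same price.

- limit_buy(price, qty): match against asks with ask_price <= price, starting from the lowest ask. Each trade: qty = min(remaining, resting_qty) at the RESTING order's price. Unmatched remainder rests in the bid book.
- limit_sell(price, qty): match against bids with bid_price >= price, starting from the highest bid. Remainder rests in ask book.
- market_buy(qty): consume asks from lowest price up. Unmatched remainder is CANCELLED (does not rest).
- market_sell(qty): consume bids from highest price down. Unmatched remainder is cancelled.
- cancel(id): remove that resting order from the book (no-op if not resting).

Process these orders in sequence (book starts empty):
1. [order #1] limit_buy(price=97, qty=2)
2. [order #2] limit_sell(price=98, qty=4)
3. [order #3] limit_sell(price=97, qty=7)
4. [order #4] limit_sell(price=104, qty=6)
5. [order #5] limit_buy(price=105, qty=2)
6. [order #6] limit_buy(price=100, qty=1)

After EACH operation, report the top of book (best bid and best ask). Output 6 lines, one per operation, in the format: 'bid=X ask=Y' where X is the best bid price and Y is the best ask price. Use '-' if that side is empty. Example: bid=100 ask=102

After op 1 [order #1] limit_buy(price=97, qty=2): fills=none; bids=[#1:2@97] asks=[-]
After op 2 [order #2] limit_sell(price=98, qty=4): fills=none; bids=[#1:2@97] asks=[#2:4@98]
After op 3 [order #3] limit_sell(price=97, qty=7): fills=#1x#3:2@97; bids=[-] asks=[#3:5@97 #2:4@98]
After op 4 [order #4] limit_sell(price=104, qty=6): fills=none; bids=[-] asks=[#3:5@97 #2:4@98 #4:6@104]
After op 5 [order #5] limit_buy(price=105, qty=2): fills=#5x#3:2@97; bids=[-] asks=[#3:3@97 #2:4@98 #4:6@104]
After op 6 [order #6] limit_buy(price=100, qty=1): fills=#6x#3:1@97; bids=[-] asks=[#3:2@97 #2:4@98 #4:6@104]

Answer: bid=97 ask=-
bid=97 ask=98
bid=- ask=97
bid=- ask=97
bid=- ask=97
bid=- ask=97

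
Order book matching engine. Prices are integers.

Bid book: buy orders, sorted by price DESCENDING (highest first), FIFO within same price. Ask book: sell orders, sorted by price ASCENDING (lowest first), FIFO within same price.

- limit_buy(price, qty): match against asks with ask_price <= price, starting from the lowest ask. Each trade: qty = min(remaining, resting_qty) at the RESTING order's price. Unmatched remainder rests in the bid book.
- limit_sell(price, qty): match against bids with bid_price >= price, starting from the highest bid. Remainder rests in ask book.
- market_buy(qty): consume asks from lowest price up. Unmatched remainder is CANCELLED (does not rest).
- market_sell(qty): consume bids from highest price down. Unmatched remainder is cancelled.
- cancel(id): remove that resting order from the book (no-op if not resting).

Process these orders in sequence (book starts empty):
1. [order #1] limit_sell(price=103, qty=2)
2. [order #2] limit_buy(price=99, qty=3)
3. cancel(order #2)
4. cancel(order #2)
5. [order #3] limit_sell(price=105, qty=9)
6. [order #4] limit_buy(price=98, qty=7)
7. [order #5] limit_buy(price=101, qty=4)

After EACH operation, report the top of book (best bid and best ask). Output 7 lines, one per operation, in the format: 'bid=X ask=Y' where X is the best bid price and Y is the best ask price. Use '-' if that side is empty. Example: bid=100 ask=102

After op 1 [order #1] limit_sell(price=103, qty=2): fills=none; bids=[-] asks=[#1:2@103]
After op 2 [order #2] limit_buy(price=99, qty=3): fills=none; bids=[#2:3@99] asks=[#1:2@103]
After op 3 cancel(order #2): fills=none; bids=[-] asks=[#1:2@103]
After op 4 cancel(order #2): fills=none; bids=[-] asks=[#1:2@103]
After op 5 [order #3] limit_sell(price=105, qty=9): fills=none; bids=[-] asks=[#1:2@103 #3:9@105]
After op 6 [order #4] limit_buy(price=98, qty=7): fills=none; bids=[#4:7@98] asks=[#1:2@103 #3:9@105]
After op 7 [order #5] limit_buy(price=101, qty=4): fills=none; bids=[#5:4@101 #4:7@98] asks=[#1:2@103 #3:9@105]

Answer: bid=- ask=103
bid=99 ask=103
bid=- ask=103
bid=- ask=103
bid=- ask=103
bid=98 ask=103
bid=101 ask=103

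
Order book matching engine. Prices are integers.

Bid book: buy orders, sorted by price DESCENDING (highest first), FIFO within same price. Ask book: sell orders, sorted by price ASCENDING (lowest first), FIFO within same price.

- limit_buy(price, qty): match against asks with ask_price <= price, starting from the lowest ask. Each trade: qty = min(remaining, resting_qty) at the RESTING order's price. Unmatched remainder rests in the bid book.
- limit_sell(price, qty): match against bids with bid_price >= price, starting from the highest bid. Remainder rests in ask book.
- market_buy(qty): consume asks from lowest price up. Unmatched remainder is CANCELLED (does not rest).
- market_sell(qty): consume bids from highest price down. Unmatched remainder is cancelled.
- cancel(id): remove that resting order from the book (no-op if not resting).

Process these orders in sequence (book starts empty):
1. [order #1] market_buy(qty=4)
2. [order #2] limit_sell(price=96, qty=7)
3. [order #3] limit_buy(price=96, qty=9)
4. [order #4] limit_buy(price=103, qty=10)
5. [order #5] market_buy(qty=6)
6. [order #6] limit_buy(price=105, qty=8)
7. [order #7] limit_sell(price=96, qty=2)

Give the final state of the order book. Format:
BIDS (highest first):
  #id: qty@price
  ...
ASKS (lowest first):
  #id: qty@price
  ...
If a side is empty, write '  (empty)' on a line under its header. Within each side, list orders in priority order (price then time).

After op 1 [order #1] market_buy(qty=4): fills=none; bids=[-] asks=[-]
After op 2 [order #2] limit_sell(price=96, qty=7): fills=none; bids=[-] asks=[#2:7@96]
After op 3 [order #3] limit_buy(price=96, qty=9): fills=#3x#2:7@96; bids=[#3:2@96] asks=[-]
After op 4 [order #4] limit_buy(price=103, qty=10): fills=none; bids=[#4:10@103 #3:2@96] asks=[-]
After op 5 [order #5] market_buy(qty=6): fills=none; bids=[#4:10@103 #3:2@96] asks=[-]
After op 6 [order #6] limit_buy(price=105, qty=8): fills=none; bids=[#6:8@105 #4:10@103 #3:2@96] asks=[-]
After op 7 [order #7] limit_sell(price=96, qty=2): fills=#6x#7:2@105; bids=[#6:6@105 #4:10@103 #3:2@96] asks=[-]

Answer: BIDS (highest first):
  #6: 6@105
  #4: 10@103
  #3: 2@96
ASKS (lowest first):
  (empty)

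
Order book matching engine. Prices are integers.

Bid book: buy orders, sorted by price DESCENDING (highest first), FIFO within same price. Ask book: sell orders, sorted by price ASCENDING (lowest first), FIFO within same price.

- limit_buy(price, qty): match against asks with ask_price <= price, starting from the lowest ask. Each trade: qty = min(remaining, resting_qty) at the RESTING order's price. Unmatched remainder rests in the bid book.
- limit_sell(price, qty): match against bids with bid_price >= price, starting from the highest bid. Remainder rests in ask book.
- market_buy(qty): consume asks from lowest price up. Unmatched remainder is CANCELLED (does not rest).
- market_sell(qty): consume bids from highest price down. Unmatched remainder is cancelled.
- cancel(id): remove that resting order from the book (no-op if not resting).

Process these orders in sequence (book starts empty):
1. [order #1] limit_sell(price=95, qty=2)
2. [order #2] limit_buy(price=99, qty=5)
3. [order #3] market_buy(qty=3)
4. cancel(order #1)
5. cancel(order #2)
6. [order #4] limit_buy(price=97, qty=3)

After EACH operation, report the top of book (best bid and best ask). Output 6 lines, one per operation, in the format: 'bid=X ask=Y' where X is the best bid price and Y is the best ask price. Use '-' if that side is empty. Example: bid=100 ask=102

Answer: bid=- ask=95
bid=99 ask=-
bid=99 ask=-
bid=99 ask=-
bid=- ask=-
bid=97 ask=-

Derivation:
After op 1 [order #1] limit_sell(price=95, qty=2): fills=none; bids=[-] asks=[#1:2@95]
After op 2 [order #2] limit_buy(price=99, qty=5): fills=#2x#1:2@95; bids=[#2:3@99] asks=[-]
After op 3 [order #3] market_buy(qty=3): fills=none; bids=[#2:3@99] asks=[-]
After op 4 cancel(order #1): fills=none; bids=[#2:3@99] asks=[-]
After op 5 cancel(order #2): fills=none; bids=[-] asks=[-]
After op 6 [order #4] limit_buy(price=97, qty=3): fills=none; bids=[#4:3@97] asks=[-]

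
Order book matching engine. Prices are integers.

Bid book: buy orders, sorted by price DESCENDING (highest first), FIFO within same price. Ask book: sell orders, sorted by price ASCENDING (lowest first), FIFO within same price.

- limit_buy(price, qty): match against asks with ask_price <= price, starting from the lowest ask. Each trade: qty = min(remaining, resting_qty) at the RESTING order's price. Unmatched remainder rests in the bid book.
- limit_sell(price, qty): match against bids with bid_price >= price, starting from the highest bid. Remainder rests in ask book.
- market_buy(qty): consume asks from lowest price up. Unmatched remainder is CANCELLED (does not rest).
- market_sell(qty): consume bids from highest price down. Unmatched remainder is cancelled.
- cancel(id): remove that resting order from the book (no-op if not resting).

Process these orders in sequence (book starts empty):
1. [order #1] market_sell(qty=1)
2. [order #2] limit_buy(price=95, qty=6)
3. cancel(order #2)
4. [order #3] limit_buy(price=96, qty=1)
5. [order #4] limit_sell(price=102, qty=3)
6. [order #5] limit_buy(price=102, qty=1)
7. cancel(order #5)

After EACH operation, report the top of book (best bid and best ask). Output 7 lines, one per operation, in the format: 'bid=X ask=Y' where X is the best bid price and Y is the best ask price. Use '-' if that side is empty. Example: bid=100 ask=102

After op 1 [order #1] market_sell(qty=1): fills=none; bids=[-] asks=[-]
After op 2 [order #2] limit_buy(price=95, qty=6): fills=none; bids=[#2:6@95] asks=[-]
After op 3 cancel(order #2): fills=none; bids=[-] asks=[-]
After op 4 [order #3] limit_buy(price=96, qty=1): fills=none; bids=[#3:1@96] asks=[-]
After op 5 [order #4] limit_sell(price=102, qty=3): fills=none; bids=[#3:1@96] asks=[#4:3@102]
After op 6 [order #5] limit_buy(price=102, qty=1): fills=#5x#4:1@102; bids=[#3:1@96] asks=[#4:2@102]
After op 7 cancel(order #5): fills=none; bids=[#3:1@96] asks=[#4:2@102]

Answer: bid=- ask=-
bid=95 ask=-
bid=- ask=-
bid=96 ask=-
bid=96 ask=102
bid=96 ask=102
bid=96 ask=102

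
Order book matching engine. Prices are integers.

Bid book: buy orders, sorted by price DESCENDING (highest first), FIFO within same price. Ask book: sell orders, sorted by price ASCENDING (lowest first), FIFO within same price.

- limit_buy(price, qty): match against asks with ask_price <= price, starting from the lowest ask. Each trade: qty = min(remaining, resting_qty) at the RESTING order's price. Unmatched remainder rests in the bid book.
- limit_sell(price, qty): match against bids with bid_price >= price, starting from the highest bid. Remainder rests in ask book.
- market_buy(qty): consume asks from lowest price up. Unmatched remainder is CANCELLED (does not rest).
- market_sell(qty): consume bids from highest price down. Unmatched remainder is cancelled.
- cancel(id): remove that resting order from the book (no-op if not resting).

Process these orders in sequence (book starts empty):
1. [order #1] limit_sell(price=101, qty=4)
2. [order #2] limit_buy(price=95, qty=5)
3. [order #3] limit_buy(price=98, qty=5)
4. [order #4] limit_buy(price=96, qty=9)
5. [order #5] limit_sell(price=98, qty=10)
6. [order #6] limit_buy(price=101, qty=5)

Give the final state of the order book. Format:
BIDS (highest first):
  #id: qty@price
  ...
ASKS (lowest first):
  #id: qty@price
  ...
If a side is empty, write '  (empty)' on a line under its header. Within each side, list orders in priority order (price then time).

After op 1 [order #1] limit_sell(price=101, qty=4): fills=none; bids=[-] asks=[#1:4@101]
After op 2 [order #2] limit_buy(price=95, qty=5): fills=none; bids=[#2:5@95] asks=[#1:4@101]
After op 3 [order #3] limit_buy(price=98, qty=5): fills=none; bids=[#3:5@98 #2:5@95] asks=[#1:4@101]
After op 4 [order #4] limit_buy(price=96, qty=9): fills=none; bids=[#3:5@98 #4:9@96 #2:5@95] asks=[#1:4@101]
After op 5 [order #5] limit_sell(price=98, qty=10): fills=#3x#5:5@98; bids=[#4:9@96 #2:5@95] asks=[#5:5@98 #1:4@101]
After op 6 [order #6] limit_buy(price=101, qty=5): fills=#6x#5:5@98; bids=[#4:9@96 #2:5@95] asks=[#1:4@101]

Answer: BIDS (highest first):
  #4: 9@96
  #2: 5@95
ASKS (lowest first):
  #1: 4@101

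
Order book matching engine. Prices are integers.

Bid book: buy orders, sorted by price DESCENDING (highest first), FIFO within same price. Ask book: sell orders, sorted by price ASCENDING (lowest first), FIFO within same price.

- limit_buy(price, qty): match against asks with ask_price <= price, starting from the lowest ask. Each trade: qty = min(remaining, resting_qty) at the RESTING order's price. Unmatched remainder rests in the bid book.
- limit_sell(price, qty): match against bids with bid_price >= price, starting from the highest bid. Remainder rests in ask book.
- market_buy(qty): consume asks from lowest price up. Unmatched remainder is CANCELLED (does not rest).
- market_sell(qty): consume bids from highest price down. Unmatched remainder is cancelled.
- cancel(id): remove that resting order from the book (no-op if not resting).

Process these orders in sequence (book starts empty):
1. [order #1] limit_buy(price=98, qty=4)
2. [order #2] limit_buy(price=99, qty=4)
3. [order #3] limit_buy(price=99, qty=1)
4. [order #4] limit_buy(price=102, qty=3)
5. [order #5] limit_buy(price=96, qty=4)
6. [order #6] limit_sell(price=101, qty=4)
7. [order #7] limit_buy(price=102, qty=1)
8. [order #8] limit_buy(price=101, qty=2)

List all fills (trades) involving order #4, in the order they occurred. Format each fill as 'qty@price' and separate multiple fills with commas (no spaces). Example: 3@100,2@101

After op 1 [order #1] limit_buy(price=98, qty=4): fills=none; bids=[#1:4@98] asks=[-]
After op 2 [order #2] limit_buy(price=99, qty=4): fills=none; bids=[#2:4@99 #1:4@98] asks=[-]
After op 3 [order #3] limit_buy(price=99, qty=1): fills=none; bids=[#2:4@99 #3:1@99 #1:4@98] asks=[-]
After op 4 [order #4] limit_buy(price=102, qty=3): fills=none; bids=[#4:3@102 #2:4@99 #3:1@99 #1:4@98] asks=[-]
After op 5 [order #5] limit_buy(price=96, qty=4): fills=none; bids=[#4:3@102 #2:4@99 #3:1@99 #1:4@98 #5:4@96] asks=[-]
After op 6 [order #6] limit_sell(price=101, qty=4): fills=#4x#6:3@102; bids=[#2:4@99 #3:1@99 #1:4@98 #5:4@96] asks=[#6:1@101]
After op 7 [order #7] limit_buy(price=102, qty=1): fills=#7x#6:1@101; bids=[#2:4@99 #3:1@99 #1:4@98 #5:4@96] asks=[-]
After op 8 [order #8] limit_buy(price=101, qty=2): fills=none; bids=[#8:2@101 #2:4@99 #3:1@99 #1:4@98 #5:4@96] asks=[-]

Answer: 3@102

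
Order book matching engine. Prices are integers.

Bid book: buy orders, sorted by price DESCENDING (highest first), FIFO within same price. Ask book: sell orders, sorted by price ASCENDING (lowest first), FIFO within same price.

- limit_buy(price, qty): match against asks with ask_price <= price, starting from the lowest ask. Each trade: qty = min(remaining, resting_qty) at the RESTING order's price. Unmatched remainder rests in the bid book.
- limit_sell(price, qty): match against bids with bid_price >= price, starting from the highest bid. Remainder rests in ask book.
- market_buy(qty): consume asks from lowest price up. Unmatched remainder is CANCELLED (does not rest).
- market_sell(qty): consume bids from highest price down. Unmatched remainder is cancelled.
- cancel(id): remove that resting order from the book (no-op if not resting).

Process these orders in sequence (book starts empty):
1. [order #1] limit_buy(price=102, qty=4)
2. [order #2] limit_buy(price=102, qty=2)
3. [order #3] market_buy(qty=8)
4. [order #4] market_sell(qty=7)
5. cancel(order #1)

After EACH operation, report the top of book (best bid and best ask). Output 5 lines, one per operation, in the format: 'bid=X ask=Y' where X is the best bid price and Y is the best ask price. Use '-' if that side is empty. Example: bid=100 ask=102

Answer: bid=102 ask=-
bid=102 ask=-
bid=102 ask=-
bid=- ask=-
bid=- ask=-

Derivation:
After op 1 [order #1] limit_buy(price=102, qty=4): fills=none; bids=[#1:4@102] asks=[-]
After op 2 [order #2] limit_buy(price=102, qty=2): fills=none; bids=[#1:4@102 #2:2@102] asks=[-]
After op 3 [order #3] market_buy(qty=8): fills=none; bids=[#1:4@102 #2:2@102] asks=[-]
After op 4 [order #4] market_sell(qty=7): fills=#1x#4:4@102 #2x#4:2@102; bids=[-] asks=[-]
After op 5 cancel(order #1): fills=none; bids=[-] asks=[-]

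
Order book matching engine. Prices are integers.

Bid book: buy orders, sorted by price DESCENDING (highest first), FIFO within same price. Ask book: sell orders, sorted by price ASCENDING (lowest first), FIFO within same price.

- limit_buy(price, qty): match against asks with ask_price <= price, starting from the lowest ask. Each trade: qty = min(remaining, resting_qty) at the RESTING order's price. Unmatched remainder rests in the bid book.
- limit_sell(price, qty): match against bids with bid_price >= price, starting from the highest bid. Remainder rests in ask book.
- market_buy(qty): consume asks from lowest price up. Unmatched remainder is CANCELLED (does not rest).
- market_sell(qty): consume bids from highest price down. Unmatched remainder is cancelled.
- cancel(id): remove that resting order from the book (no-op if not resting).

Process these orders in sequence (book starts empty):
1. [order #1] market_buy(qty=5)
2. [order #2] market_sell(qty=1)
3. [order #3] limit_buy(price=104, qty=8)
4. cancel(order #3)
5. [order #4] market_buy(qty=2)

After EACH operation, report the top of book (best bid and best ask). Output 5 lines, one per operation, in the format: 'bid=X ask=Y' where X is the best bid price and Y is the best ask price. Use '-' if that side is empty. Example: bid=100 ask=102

Answer: bid=- ask=-
bid=- ask=-
bid=104 ask=-
bid=- ask=-
bid=- ask=-

Derivation:
After op 1 [order #1] market_buy(qty=5): fills=none; bids=[-] asks=[-]
After op 2 [order #2] market_sell(qty=1): fills=none; bids=[-] asks=[-]
After op 3 [order #3] limit_buy(price=104, qty=8): fills=none; bids=[#3:8@104] asks=[-]
After op 4 cancel(order #3): fills=none; bids=[-] asks=[-]
After op 5 [order #4] market_buy(qty=2): fills=none; bids=[-] asks=[-]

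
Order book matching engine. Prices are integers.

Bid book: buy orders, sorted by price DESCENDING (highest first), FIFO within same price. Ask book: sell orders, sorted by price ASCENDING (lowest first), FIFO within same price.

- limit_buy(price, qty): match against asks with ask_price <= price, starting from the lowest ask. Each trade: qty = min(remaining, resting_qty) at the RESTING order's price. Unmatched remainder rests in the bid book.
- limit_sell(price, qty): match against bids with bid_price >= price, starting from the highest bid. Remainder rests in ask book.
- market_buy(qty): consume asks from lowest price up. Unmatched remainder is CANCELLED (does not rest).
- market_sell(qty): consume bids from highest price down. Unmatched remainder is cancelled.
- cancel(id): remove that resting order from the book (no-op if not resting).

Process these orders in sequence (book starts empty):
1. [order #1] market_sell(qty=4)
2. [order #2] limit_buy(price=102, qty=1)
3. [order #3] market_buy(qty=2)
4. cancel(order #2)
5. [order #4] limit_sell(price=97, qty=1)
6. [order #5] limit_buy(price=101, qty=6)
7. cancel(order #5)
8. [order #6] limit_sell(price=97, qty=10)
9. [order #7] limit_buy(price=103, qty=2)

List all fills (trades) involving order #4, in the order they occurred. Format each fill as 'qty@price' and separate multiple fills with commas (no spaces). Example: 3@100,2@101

Answer: 1@97

Derivation:
After op 1 [order #1] market_sell(qty=4): fills=none; bids=[-] asks=[-]
After op 2 [order #2] limit_buy(price=102, qty=1): fills=none; bids=[#2:1@102] asks=[-]
After op 3 [order #3] market_buy(qty=2): fills=none; bids=[#2:1@102] asks=[-]
After op 4 cancel(order #2): fills=none; bids=[-] asks=[-]
After op 5 [order #4] limit_sell(price=97, qty=1): fills=none; bids=[-] asks=[#4:1@97]
After op 6 [order #5] limit_buy(price=101, qty=6): fills=#5x#4:1@97; bids=[#5:5@101] asks=[-]
After op 7 cancel(order #5): fills=none; bids=[-] asks=[-]
After op 8 [order #6] limit_sell(price=97, qty=10): fills=none; bids=[-] asks=[#6:10@97]
After op 9 [order #7] limit_buy(price=103, qty=2): fills=#7x#6:2@97; bids=[-] asks=[#6:8@97]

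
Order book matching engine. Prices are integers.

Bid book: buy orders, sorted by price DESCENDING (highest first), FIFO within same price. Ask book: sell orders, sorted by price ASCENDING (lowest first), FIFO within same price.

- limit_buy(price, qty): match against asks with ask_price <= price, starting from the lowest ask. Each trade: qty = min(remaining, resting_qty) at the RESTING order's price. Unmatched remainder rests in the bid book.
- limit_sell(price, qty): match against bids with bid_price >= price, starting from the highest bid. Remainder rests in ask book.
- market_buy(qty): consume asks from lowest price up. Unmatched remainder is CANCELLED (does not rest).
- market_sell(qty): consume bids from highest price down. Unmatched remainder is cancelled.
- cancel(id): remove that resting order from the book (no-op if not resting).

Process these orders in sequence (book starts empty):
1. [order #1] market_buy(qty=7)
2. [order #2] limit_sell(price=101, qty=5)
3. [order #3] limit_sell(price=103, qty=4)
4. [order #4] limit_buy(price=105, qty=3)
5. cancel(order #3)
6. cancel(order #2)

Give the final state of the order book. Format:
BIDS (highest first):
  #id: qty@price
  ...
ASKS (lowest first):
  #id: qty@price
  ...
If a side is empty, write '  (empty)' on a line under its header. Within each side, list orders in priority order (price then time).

After op 1 [order #1] market_buy(qty=7): fills=none; bids=[-] asks=[-]
After op 2 [order #2] limit_sell(price=101, qty=5): fills=none; bids=[-] asks=[#2:5@101]
After op 3 [order #3] limit_sell(price=103, qty=4): fills=none; bids=[-] asks=[#2:5@101 #3:4@103]
After op 4 [order #4] limit_buy(price=105, qty=3): fills=#4x#2:3@101; bids=[-] asks=[#2:2@101 #3:4@103]
After op 5 cancel(order #3): fills=none; bids=[-] asks=[#2:2@101]
After op 6 cancel(order #2): fills=none; bids=[-] asks=[-]

Answer: BIDS (highest first):
  (empty)
ASKS (lowest first):
  (empty)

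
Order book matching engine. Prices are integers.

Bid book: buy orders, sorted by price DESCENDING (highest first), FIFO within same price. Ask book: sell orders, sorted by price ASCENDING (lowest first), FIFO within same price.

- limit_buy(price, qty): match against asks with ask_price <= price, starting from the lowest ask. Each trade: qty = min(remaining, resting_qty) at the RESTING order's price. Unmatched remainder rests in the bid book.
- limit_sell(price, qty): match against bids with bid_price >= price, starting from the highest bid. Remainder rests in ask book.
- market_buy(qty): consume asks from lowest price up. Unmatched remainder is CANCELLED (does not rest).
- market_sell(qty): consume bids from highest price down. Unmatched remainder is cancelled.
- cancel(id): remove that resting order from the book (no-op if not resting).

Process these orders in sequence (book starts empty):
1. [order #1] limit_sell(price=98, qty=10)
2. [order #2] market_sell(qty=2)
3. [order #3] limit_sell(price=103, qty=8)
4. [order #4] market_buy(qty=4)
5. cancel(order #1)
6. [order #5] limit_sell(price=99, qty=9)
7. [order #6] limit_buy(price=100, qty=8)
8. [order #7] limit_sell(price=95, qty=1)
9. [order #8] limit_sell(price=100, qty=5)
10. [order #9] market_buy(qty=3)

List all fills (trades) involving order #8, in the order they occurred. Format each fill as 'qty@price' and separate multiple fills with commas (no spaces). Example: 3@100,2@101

After op 1 [order #1] limit_sell(price=98, qty=10): fills=none; bids=[-] asks=[#1:10@98]
After op 2 [order #2] market_sell(qty=2): fills=none; bids=[-] asks=[#1:10@98]
After op 3 [order #3] limit_sell(price=103, qty=8): fills=none; bids=[-] asks=[#1:10@98 #3:8@103]
After op 4 [order #4] market_buy(qty=4): fills=#4x#1:4@98; bids=[-] asks=[#1:6@98 #3:8@103]
After op 5 cancel(order #1): fills=none; bids=[-] asks=[#3:8@103]
After op 6 [order #5] limit_sell(price=99, qty=9): fills=none; bids=[-] asks=[#5:9@99 #3:8@103]
After op 7 [order #6] limit_buy(price=100, qty=8): fills=#6x#5:8@99; bids=[-] asks=[#5:1@99 #3:8@103]
After op 8 [order #7] limit_sell(price=95, qty=1): fills=none; bids=[-] asks=[#7:1@95 #5:1@99 #3:8@103]
After op 9 [order #8] limit_sell(price=100, qty=5): fills=none; bids=[-] asks=[#7:1@95 #5:1@99 #8:5@100 #3:8@103]
After op 10 [order #9] market_buy(qty=3): fills=#9x#7:1@95 #9x#5:1@99 #9x#8:1@100; bids=[-] asks=[#8:4@100 #3:8@103]

Answer: 1@100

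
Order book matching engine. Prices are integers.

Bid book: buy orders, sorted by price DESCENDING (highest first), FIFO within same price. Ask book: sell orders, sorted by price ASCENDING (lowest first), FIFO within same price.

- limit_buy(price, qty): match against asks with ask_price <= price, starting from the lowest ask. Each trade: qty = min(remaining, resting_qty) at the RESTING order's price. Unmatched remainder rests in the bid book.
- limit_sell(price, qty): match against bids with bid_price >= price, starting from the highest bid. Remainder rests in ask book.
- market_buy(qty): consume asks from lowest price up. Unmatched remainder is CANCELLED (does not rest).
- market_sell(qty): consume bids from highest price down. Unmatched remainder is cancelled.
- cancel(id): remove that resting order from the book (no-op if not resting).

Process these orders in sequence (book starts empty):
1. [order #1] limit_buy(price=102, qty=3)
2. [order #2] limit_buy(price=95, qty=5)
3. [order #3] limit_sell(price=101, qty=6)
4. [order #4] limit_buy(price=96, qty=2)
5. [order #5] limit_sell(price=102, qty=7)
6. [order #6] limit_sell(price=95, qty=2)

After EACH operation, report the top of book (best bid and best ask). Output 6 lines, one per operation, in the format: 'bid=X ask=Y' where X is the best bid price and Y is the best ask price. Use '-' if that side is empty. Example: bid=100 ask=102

After op 1 [order #1] limit_buy(price=102, qty=3): fills=none; bids=[#1:3@102] asks=[-]
After op 2 [order #2] limit_buy(price=95, qty=5): fills=none; bids=[#1:3@102 #2:5@95] asks=[-]
After op 3 [order #3] limit_sell(price=101, qty=6): fills=#1x#3:3@102; bids=[#2:5@95] asks=[#3:3@101]
After op 4 [order #4] limit_buy(price=96, qty=2): fills=none; bids=[#4:2@96 #2:5@95] asks=[#3:3@101]
After op 5 [order #5] limit_sell(price=102, qty=7): fills=none; bids=[#4:2@96 #2:5@95] asks=[#3:3@101 #5:7@102]
After op 6 [order #6] limit_sell(price=95, qty=2): fills=#4x#6:2@96; bids=[#2:5@95] asks=[#3:3@101 #5:7@102]

Answer: bid=102 ask=-
bid=102 ask=-
bid=95 ask=101
bid=96 ask=101
bid=96 ask=101
bid=95 ask=101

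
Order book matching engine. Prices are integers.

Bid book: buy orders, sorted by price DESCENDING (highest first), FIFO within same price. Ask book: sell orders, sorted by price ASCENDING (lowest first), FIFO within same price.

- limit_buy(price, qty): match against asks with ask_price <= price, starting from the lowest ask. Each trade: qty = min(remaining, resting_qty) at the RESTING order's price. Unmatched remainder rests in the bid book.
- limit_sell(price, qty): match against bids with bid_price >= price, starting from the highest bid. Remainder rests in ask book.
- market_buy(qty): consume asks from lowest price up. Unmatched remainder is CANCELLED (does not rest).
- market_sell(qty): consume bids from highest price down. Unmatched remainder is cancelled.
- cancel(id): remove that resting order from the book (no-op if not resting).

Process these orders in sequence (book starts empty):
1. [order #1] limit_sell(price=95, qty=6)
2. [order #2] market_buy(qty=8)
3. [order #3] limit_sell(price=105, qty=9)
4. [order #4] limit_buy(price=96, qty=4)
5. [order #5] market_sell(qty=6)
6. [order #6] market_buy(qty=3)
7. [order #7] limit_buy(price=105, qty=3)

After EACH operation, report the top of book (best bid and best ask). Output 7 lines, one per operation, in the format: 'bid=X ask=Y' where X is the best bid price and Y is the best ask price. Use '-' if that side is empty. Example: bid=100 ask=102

Answer: bid=- ask=95
bid=- ask=-
bid=- ask=105
bid=96 ask=105
bid=- ask=105
bid=- ask=105
bid=- ask=105

Derivation:
After op 1 [order #1] limit_sell(price=95, qty=6): fills=none; bids=[-] asks=[#1:6@95]
After op 2 [order #2] market_buy(qty=8): fills=#2x#1:6@95; bids=[-] asks=[-]
After op 3 [order #3] limit_sell(price=105, qty=9): fills=none; bids=[-] asks=[#3:9@105]
After op 4 [order #4] limit_buy(price=96, qty=4): fills=none; bids=[#4:4@96] asks=[#3:9@105]
After op 5 [order #5] market_sell(qty=6): fills=#4x#5:4@96; bids=[-] asks=[#3:9@105]
After op 6 [order #6] market_buy(qty=3): fills=#6x#3:3@105; bids=[-] asks=[#3:6@105]
After op 7 [order #7] limit_buy(price=105, qty=3): fills=#7x#3:3@105; bids=[-] asks=[#3:3@105]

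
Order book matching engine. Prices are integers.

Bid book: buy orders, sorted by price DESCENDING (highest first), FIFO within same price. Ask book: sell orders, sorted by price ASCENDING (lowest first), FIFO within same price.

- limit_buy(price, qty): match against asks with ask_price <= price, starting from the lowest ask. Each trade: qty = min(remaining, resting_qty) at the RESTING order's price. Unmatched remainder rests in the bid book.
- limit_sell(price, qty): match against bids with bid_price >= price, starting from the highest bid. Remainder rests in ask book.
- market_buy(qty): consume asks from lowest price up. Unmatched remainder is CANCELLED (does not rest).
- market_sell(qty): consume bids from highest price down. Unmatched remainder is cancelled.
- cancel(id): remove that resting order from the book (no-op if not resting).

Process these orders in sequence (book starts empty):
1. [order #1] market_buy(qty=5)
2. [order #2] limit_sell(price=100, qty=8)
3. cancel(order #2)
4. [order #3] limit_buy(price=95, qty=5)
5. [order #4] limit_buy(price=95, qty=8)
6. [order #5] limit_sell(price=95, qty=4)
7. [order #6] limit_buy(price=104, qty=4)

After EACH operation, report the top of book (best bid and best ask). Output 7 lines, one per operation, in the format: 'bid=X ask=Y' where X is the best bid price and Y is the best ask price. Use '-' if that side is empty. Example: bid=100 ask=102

After op 1 [order #1] market_buy(qty=5): fills=none; bids=[-] asks=[-]
After op 2 [order #2] limit_sell(price=100, qty=8): fills=none; bids=[-] asks=[#2:8@100]
After op 3 cancel(order #2): fills=none; bids=[-] asks=[-]
After op 4 [order #3] limit_buy(price=95, qty=5): fills=none; bids=[#3:5@95] asks=[-]
After op 5 [order #4] limit_buy(price=95, qty=8): fills=none; bids=[#3:5@95 #4:8@95] asks=[-]
After op 6 [order #5] limit_sell(price=95, qty=4): fills=#3x#5:4@95; bids=[#3:1@95 #4:8@95] asks=[-]
After op 7 [order #6] limit_buy(price=104, qty=4): fills=none; bids=[#6:4@104 #3:1@95 #4:8@95] asks=[-]

Answer: bid=- ask=-
bid=- ask=100
bid=- ask=-
bid=95 ask=-
bid=95 ask=-
bid=95 ask=-
bid=104 ask=-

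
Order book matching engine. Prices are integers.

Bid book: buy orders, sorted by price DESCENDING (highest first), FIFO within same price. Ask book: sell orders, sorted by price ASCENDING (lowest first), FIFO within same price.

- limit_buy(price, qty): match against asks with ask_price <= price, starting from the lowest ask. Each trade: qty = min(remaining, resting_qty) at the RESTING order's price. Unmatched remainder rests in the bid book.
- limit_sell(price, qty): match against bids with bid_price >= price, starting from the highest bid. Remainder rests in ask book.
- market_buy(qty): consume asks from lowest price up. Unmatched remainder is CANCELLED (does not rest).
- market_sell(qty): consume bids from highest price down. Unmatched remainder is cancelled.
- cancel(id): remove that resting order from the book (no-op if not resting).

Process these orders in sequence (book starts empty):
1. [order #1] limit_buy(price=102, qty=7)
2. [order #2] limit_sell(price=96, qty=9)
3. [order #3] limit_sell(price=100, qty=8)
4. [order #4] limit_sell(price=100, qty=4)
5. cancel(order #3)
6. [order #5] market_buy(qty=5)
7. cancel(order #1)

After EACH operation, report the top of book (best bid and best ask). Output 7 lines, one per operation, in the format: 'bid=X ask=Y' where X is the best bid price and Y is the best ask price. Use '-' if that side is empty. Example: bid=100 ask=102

Answer: bid=102 ask=-
bid=- ask=96
bid=- ask=96
bid=- ask=96
bid=- ask=96
bid=- ask=100
bid=- ask=100

Derivation:
After op 1 [order #1] limit_buy(price=102, qty=7): fills=none; bids=[#1:7@102] asks=[-]
After op 2 [order #2] limit_sell(price=96, qty=9): fills=#1x#2:7@102; bids=[-] asks=[#2:2@96]
After op 3 [order #3] limit_sell(price=100, qty=8): fills=none; bids=[-] asks=[#2:2@96 #3:8@100]
After op 4 [order #4] limit_sell(price=100, qty=4): fills=none; bids=[-] asks=[#2:2@96 #3:8@100 #4:4@100]
After op 5 cancel(order #3): fills=none; bids=[-] asks=[#2:2@96 #4:4@100]
After op 6 [order #5] market_buy(qty=5): fills=#5x#2:2@96 #5x#4:3@100; bids=[-] asks=[#4:1@100]
After op 7 cancel(order #1): fills=none; bids=[-] asks=[#4:1@100]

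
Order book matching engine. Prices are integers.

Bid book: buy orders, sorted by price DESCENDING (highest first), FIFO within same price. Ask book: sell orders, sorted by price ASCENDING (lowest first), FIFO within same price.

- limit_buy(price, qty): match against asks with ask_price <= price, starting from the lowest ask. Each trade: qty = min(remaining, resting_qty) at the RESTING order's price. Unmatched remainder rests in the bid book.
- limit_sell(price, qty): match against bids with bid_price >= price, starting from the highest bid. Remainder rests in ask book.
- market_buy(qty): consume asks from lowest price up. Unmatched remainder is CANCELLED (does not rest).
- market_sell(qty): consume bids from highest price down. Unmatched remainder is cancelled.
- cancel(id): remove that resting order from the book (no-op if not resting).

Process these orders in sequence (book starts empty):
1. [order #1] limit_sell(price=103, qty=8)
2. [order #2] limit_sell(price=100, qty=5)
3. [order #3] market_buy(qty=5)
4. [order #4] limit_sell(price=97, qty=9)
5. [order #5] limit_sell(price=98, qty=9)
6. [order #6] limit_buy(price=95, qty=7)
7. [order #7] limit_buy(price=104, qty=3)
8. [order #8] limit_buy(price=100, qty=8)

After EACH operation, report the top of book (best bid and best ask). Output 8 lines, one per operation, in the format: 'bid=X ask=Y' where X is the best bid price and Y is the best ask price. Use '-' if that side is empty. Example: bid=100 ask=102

After op 1 [order #1] limit_sell(price=103, qty=8): fills=none; bids=[-] asks=[#1:8@103]
After op 2 [order #2] limit_sell(price=100, qty=5): fills=none; bids=[-] asks=[#2:5@100 #1:8@103]
After op 3 [order #3] market_buy(qty=5): fills=#3x#2:5@100; bids=[-] asks=[#1:8@103]
After op 4 [order #4] limit_sell(price=97, qty=9): fills=none; bids=[-] asks=[#4:9@97 #1:8@103]
After op 5 [order #5] limit_sell(price=98, qty=9): fills=none; bids=[-] asks=[#4:9@97 #5:9@98 #1:8@103]
After op 6 [order #6] limit_buy(price=95, qty=7): fills=none; bids=[#6:7@95] asks=[#4:9@97 #5:9@98 #1:8@103]
After op 7 [order #7] limit_buy(price=104, qty=3): fills=#7x#4:3@97; bids=[#6:7@95] asks=[#4:6@97 #5:9@98 #1:8@103]
After op 8 [order #8] limit_buy(price=100, qty=8): fills=#8x#4:6@97 #8x#5:2@98; bids=[#6:7@95] asks=[#5:7@98 #1:8@103]

Answer: bid=- ask=103
bid=- ask=100
bid=- ask=103
bid=- ask=97
bid=- ask=97
bid=95 ask=97
bid=95 ask=97
bid=95 ask=98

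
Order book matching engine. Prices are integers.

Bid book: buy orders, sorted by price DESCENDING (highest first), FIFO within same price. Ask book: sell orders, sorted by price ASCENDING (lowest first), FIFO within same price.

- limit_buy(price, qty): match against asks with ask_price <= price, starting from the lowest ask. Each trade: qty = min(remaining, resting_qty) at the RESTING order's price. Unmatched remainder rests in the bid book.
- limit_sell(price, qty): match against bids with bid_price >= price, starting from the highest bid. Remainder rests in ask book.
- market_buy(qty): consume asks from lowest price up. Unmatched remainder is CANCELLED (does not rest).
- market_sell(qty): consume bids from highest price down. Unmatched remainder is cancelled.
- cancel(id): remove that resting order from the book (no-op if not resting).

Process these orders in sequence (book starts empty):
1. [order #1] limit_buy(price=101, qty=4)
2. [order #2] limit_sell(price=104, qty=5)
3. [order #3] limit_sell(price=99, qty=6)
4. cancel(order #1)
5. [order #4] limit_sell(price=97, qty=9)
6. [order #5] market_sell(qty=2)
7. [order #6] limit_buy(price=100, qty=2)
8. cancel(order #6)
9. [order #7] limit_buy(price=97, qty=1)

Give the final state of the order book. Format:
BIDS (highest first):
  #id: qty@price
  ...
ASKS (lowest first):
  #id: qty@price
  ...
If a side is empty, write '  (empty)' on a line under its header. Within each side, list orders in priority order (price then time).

Answer: BIDS (highest first):
  (empty)
ASKS (lowest first):
  #4: 6@97
  #3: 2@99
  #2: 5@104

Derivation:
After op 1 [order #1] limit_buy(price=101, qty=4): fills=none; bids=[#1:4@101] asks=[-]
After op 2 [order #2] limit_sell(price=104, qty=5): fills=none; bids=[#1:4@101] asks=[#2:5@104]
After op 3 [order #3] limit_sell(price=99, qty=6): fills=#1x#3:4@101; bids=[-] asks=[#3:2@99 #2:5@104]
After op 4 cancel(order #1): fills=none; bids=[-] asks=[#3:2@99 #2:5@104]
After op 5 [order #4] limit_sell(price=97, qty=9): fills=none; bids=[-] asks=[#4:9@97 #3:2@99 #2:5@104]
After op 6 [order #5] market_sell(qty=2): fills=none; bids=[-] asks=[#4:9@97 #3:2@99 #2:5@104]
After op 7 [order #6] limit_buy(price=100, qty=2): fills=#6x#4:2@97; bids=[-] asks=[#4:7@97 #3:2@99 #2:5@104]
After op 8 cancel(order #6): fills=none; bids=[-] asks=[#4:7@97 #3:2@99 #2:5@104]
After op 9 [order #7] limit_buy(price=97, qty=1): fills=#7x#4:1@97; bids=[-] asks=[#4:6@97 #3:2@99 #2:5@104]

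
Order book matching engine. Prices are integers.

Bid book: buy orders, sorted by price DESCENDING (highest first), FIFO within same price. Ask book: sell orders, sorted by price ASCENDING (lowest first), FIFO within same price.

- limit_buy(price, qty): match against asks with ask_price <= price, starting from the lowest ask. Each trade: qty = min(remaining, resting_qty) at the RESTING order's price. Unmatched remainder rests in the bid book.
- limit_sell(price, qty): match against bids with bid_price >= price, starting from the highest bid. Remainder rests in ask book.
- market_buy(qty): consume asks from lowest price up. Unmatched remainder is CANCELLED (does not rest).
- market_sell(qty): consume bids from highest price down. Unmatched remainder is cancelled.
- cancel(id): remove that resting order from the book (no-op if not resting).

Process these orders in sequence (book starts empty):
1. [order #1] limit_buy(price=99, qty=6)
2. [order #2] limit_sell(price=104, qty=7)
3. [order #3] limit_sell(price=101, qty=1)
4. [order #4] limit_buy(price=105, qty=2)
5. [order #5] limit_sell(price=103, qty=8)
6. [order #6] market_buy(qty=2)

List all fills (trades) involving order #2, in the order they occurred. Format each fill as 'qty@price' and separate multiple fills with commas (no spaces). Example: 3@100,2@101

Answer: 1@104

Derivation:
After op 1 [order #1] limit_buy(price=99, qty=6): fills=none; bids=[#1:6@99] asks=[-]
After op 2 [order #2] limit_sell(price=104, qty=7): fills=none; bids=[#1:6@99] asks=[#2:7@104]
After op 3 [order #3] limit_sell(price=101, qty=1): fills=none; bids=[#1:6@99] asks=[#3:1@101 #2:7@104]
After op 4 [order #4] limit_buy(price=105, qty=2): fills=#4x#3:1@101 #4x#2:1@104; bids=[#1:6@99] asks=[#2:6@104]
After op 5 [order #5] limit_sell(price=103, qty=8): fills=none; bids=[#1:6@99] asks=[#5:8@103 #2:6@104]
After op 6 [order #6] market_buy(qty=2): fills=#6x#5:2@103; bids=[#1:6@99] asks=[#5:6@103 #2:6@104]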